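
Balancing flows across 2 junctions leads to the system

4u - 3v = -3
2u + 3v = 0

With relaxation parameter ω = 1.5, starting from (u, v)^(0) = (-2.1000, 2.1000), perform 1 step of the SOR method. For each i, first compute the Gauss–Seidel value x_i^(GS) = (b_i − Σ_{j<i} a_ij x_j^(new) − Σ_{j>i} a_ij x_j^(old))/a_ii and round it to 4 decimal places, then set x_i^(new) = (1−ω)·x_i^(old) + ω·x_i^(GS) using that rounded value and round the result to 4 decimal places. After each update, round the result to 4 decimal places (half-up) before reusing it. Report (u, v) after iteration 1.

(2.2875, -3.3375)

Iteration 1:
  u: GS value = (-3 - (-3)·2.1000) / (4) = 0.8250;  u ← (1−ω)·-2.1000 + ω·0.8250 = 2.2875
  v: GS value = (0 - (2)·2.2875) / (3) = -1.5250;  v ← (1−ω)·2.1000 + ω·-1.5250 = -3.3375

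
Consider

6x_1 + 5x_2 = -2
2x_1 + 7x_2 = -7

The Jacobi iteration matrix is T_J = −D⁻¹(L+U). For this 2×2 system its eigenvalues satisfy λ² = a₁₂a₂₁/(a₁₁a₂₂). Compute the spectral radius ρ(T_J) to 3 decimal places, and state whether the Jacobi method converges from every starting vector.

0.488

a₁₂a₂₁/(a₁₁a₂₂) = (5)·(2) / ((6)·(7)) = 0.238095
ρ = √|0.238095| = √0.238095 = 0.488
ρ < 1, so Jacobi converges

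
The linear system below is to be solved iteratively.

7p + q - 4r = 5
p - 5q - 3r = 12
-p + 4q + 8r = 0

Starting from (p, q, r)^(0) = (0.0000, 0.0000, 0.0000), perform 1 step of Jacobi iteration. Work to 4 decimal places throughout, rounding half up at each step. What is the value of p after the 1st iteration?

Iteration 1:
  p = (5 - (1)·0.0000 - (-4)·0.0000) / (7) = 0.7143
  q = (12 - (1)·0.0000 - (-3)·0.0000) / (-5) = -2.4000
  r = (0 - (-1)·0.0000 - (4)·0.0000) / (8) = 0.0000

0.7143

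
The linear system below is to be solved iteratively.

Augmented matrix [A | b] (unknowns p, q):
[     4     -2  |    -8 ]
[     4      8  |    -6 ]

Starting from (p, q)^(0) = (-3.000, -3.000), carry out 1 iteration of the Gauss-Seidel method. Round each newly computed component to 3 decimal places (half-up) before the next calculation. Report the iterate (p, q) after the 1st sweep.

(-3.500, 1.000)

Iteration 1:
  p = (-8 - (-2)·-3.000) / (4) = -3.500
  q = (-6 - (4)·-3.500) / (8) = 1.000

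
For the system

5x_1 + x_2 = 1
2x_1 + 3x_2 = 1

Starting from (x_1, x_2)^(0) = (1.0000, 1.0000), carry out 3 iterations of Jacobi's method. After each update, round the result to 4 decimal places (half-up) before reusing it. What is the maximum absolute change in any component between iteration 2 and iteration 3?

Iteration 1:
  x_1 = (1 - (1)·1.0000) / (5) = 0.0000
  x_2 = (1 - (2)·1.0000) / (3) = -0.3333
Iteration 2:
  x_1 = (1 - (1)·-0.3333) / (5) = 0.2667
  x_2 = (1 - (2)·0.0000) / (3) = 0.3333
Iteration 3:
  x_1 = (1 - (1)·0.3333) / (5) = 0.1333
  x_2 = (1 - (2)·0.2667) / (3) = 0.1555
Change: (-0.1334, -0.1778) → max |·| = 0.1778

0.1778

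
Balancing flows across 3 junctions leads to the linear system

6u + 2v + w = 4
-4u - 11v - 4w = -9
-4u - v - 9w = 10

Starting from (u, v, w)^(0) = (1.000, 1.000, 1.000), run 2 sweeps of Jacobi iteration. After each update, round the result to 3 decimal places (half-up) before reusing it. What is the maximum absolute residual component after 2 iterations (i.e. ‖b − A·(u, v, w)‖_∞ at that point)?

4.880

Iteration 1:
  u = (4 - (2)·1.000 - (1)·1.000) / (6) = 0.167
  v = (-9 - (-4)·1.000 - (-4)·1.000) / (-11) = 0.091
  w = (10 - (-4)·1.000 - (-1)·1.000) / (-9) = -1.667
Iteration 2:
  u = (4 - (2)·0.091 - (1)·-1.667) / (6) = 0.914
  v = (-9 - (-4)·0.167 - (-4)·-1.667) / (-11) = 1.364
  w = (10 - (-4)·0.167 - (-1)·0.091) / (-9) = -1.195
Residual b − A·x = (-3.017, 4.880, 4.265); ∞-norm = 4.880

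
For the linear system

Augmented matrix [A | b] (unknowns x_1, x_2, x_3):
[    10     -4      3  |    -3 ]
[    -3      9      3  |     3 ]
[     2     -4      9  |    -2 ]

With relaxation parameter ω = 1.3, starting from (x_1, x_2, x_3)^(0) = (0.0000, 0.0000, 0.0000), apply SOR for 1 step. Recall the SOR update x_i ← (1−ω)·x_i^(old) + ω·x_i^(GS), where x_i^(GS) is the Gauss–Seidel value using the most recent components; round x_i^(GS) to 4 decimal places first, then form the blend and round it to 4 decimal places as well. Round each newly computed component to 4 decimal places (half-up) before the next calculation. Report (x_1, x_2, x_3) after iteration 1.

(-0.3900, 0.2643, -0.0235)

Iteration 1:
  x_1: GS value = (-3 - (-4)·0.0000 - (3)·0.0000) / (10) = -0.3000;  x_1 ← (1−ω)·0.0000 + ω·-0.3000 = -0.3900
  x_2: GS value = (3 - (-3)·-0.3900 - (3)·0.0000) / (9) = 0.2033;  x_2 ← (1−ω)·0.0000 + ω·0.2033 = 0.2643
  x_3: GS value = (-2 - (2)·-0.3900 - (-4)·0.2643) / (9) = -0.0181;  x_3 ← (1−ω)·0.0000 + ω·-0.0181 = -0.0235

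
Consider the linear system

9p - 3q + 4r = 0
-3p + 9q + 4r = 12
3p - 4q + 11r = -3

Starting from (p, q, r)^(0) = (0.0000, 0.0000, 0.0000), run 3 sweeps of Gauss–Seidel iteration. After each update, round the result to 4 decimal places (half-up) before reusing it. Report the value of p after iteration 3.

0.3965

Iteration 1:
  p = (0 - (-3)·0.0000 - (4)·0.0000) / (9) = 0.0000
  q = (12 - (-3)·0.0000 - (4)·0.0000) / (9) = 1.3333
  r = (-3 - (3)·0.0000 - (-4)·1.3333) / (11) = 0.2121
Iteration 2:
  p = (0 - (-3)·1.3333 - (4)·0.2121) / (9) = 0.3502
  q = (12 - (-3)·0.3502 - (4)·0.2121) / (9) = 1.3558
  r = (-3 - (3)·0.3502 - (-4)·1.3558) / (11) = 0.1248
Iteration 3:
  p = (0 - (-3)·1.3558 - (4)·0.1248) / (9) = 0.3965
  q = (12 - (-3)·0.3965 - (4)·0.1248) / (9) = 1.4100
  r = (-3 - (3)·0.3965 - (-4)·1.4100) / (11) = 0.1319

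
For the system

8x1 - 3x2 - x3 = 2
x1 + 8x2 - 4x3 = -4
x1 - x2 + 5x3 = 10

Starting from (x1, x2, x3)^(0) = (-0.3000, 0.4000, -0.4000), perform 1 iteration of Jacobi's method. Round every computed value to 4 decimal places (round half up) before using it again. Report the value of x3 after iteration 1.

2.1400

Iteration 1:
  x1 = (2 - (-3)·0.4000 - (-1)·-0.4000) / (8) = 0.3500
  x2 = (-4 - (1)·-0.3000 - (-4)·-0.4000) / (8) = -0.6625
  x3 = (10 - (1)·-0.3000 - (-1)·0.4000) / (5) = 2.1400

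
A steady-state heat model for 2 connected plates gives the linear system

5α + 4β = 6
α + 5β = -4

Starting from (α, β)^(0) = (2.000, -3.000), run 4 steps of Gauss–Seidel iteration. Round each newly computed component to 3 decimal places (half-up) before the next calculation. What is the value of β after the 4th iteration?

Iteration 1:
  α = (6 - (4)·-3.000) / (5) = 3.600
  β = (-4 - (1)·3.600) / (5) = -1.520
Iteration 2:
  α = (6 - (4)·-1.520) / (5) = 2.416
  β = (-4 - (1)·2.416) / (5) = -1.283
Iteration 3:
  α = (6 - (4)·-1.283) / (5) = 2.226
  β = (-4 - (1)·2.226) / (5) = -1.245
Iteration 4:
  α = (6 - (4)·-1.245) / (5) = 2.196
  β = (-4 - (1)·2.196) / (5) = -1.239

-1.239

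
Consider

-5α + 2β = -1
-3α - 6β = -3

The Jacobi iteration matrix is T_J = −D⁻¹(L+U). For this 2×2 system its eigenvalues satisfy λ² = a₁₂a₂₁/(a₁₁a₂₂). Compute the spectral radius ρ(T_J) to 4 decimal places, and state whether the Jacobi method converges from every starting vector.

0.4472

a₁₂a₂₁/(a₁₁a₂₂) = (2)·(-3) / ((-5)·(-6)) = -0.200000
ρ = √|-0.200000| = √0.200000 = 0.4472
ρ < 1, so Jacobi converges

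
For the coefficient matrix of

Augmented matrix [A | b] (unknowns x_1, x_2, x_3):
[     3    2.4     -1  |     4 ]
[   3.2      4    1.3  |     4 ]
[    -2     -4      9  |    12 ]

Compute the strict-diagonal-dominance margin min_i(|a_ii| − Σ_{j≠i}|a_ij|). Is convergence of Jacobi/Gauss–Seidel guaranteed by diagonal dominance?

row 1: |3| − (2.4+1) = -0.4
row 2: |4| − (3.2+1.3) = -0.5
row 3: |9| − (2+4) = 3
minimum over rows = -0.5 → not strictly diagonally dominant

-0.5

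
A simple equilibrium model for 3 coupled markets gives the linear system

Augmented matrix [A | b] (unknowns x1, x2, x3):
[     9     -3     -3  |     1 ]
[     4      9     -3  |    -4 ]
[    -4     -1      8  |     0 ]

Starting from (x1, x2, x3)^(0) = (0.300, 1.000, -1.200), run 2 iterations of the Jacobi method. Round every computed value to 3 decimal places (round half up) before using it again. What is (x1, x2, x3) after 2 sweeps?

(-0.123, -0.372, -0.100)

Iteration 1:
  x1 = (1 - (-3)·1.000 - (-3)·-1.200) / (9) = 0.044
  x2 = (-4 - (4)·0.300 - (-3)·-1.200) / (9) = -0.978
  x3 = (0 - (-4)·0.300 - (-1)·1.000) / (8) = 0.275
Iteration 2:
  x1 = (1 - (-3)·-0.978 - (-3)·0.275) / (9) = -0.123
  x2 = (-4 - (4)·0.044 - (-3)·0.275) / (9) = -0.372
  x3 = (0 - (-4)·0.044 - (-1)·-0.978) / (8) = -0.100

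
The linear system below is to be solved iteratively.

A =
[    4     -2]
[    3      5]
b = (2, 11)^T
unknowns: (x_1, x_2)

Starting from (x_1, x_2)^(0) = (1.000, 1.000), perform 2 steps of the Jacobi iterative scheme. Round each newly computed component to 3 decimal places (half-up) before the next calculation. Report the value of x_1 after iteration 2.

Iteration 1:
  x_1 = (2 - (-2)·1.000) / (4) = 1.000
  x_2 = (11 - (3)·1.000) / (5) = 1.600
Iteration 2:
  x_1 = (2 - (-2)·1.600) / (4) = 1.300
  x_2 = (11 - (3)·1.000) / (5) = 1.600

1.300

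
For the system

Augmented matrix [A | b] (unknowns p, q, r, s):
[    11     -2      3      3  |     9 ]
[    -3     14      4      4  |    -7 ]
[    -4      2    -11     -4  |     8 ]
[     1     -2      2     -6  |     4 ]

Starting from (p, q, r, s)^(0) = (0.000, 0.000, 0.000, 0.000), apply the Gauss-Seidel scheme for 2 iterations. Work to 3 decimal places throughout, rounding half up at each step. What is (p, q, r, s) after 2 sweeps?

(1.268, 0.305, -0.848, -0.840)

Iteration 1:
  p = (9 - (-2)·0.000 - (3)·0.000 - (3)·0.000) / (11) = 0.818
  q = (-7 - (-3)·0.818 - (4)·0.000 - (4)·0.000) / (14) = -0.325
  r = (8 - (-4)·0.818 - (2)·-0.325 - (-4)·0.000) / (-11) = -1.084
  s = (4 - (1)·0.818 - (-2)·-0.325 - (2)·-1.084) / (-6) = -0.783
Iteration 2:
  p = (9 - (-2)·-0.325 - (3)·-1.084 - (3)·-0.783) / (11) = 1.268
  q = (-7 - (-3)·1.268 - (4)·-1.084 - (4)·-0.783) / (14) = 0.305
  r = (8 - (-4)·1.268 - (2)·0.305 - (-4)·-0.783) / (-11) = -0.848
  s = (4 - (1)·1.268 - (-2)·0.305 - (2)·-0.848) / (-6) = -0.840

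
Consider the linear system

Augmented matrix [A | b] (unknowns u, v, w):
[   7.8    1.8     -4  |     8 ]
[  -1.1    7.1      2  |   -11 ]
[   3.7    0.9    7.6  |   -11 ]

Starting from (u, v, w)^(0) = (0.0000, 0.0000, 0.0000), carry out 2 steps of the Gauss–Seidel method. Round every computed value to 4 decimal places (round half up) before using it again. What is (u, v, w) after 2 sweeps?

(0.4327, -0.9803, -1.5419)

Iteration 1:
  u = (8 - (1.8)·0.0000 - (-4)·0.0000) / (7.8) = 1.0256
  v = (-11 - (-1.1)·1.0256 - (2)·0.0000) / (7.1) = -1.3904
  w = (-11 - (3.7)·1.0256 - (0.9)·-1.3904) / (7.6) = -1.7820
Iteration 2:
  u = (8 - (1.8)·-1.3904 - (-4)·-1.7820) / (7.8) = 0.4327
  v = (-11 - (-1.1)·0.4327 - (2)·-1.7820) / (7.1) = -0.9803
  w = (-11 - (3.7)·0.4327 - (0.9)·-0.9803) / (7.6) = -1.5419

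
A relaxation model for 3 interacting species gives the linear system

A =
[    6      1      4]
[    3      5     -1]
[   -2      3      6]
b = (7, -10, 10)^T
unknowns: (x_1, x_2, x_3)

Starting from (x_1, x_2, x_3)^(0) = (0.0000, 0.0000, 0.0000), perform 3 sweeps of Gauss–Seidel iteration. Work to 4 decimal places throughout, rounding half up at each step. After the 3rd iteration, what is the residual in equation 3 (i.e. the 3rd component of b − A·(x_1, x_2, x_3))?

0.0002

Iteration 1:
  x_1 = (7 - (1)·0.0000 - (4)·0.0000) / (6) = 1.1667
  x_2 = (-10 - (3)·1.1667 - (-1)·0.0000) / (5) = -2.7000
  x_3 = (10 - (-2)·1.1667 - (3)·-2.7000) / (6) = 3.4056
Iteration 2:
  x_1 = (7 - (1)·-2.7000 - (4)·3.4056) / (6) = -0.6537
  x_2 = (-10 - (3)·-0.6537 - (-1)·3.4056) / (5) = -0.9267
  x_3 = (10 - (-2)·-0.6537 - (3)·-0.9267) / (6) = 1.9121
Iteration 3:
  x_1 = (7 - (1)·-0.9267 - (4)·1.9121) / (6) = 0.0464
  x_2 = (-10 - (3)·0.0464 - (-1)·1.9121) / (5) = -1.6454
  x_3 = (10 - (-2)·0.0464 - (3)·-1.6454) / (6) = 2.5048
Residual b − A·x = (-1.6522, 0.5926, 0.0002)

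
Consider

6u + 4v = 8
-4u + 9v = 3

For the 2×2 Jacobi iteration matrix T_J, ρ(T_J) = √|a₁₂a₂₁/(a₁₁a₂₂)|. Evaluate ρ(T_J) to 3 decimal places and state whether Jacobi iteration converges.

a₁₂a₂₁/(a₁₁a₂₂) = (4)·(-4) / ((6)·(9)) = -0.296296
ρ = √|-0.296296| = √0.296296 = 0.544
ρ < 1, so Jacobi converges

0.544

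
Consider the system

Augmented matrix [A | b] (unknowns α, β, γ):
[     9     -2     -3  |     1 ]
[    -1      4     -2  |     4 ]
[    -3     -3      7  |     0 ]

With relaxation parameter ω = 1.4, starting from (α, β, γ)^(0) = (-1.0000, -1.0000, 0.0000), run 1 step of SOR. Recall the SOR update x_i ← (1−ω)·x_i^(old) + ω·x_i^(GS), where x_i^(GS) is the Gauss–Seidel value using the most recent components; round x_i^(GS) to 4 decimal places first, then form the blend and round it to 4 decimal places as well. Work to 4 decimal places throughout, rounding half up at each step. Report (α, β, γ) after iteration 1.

Iteration 1:
  α: GS value = (1 - (-2)·-1.0000 - (-3)·0.0000) / (9) = -0.1111;  α ← (1−ω)·-1.0000 + ω·-0.1111 = 0.2445
  β: GS value = (4 - (-1)·0.2445 - (-2)·0.0000) / (4) = 1.0611;  β ← (1−ω)·-1.0000 + ω·1.0611 = 1.8855
  γ: GS value = (0 - (-3)·0.2445 - (-3)·1.8855) / (7) = 0.9129;  γ ← (1−ω)·0.0000 + ω·0.9129 = 1.2781

(0.2445, 1.8855, 1.2781)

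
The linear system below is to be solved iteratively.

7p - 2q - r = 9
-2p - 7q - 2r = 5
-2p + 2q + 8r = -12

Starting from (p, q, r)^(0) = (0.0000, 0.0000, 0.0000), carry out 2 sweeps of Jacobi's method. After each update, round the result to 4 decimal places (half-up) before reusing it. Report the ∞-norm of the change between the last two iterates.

Iteration 1:
  p = (9 - (-2)·0.0000 - (-1)·0.0000) / (7) = 1.2857
  q = (5 - (-2)·0.0000 - (-2)·0.0000) / (-7) = -0.7143
  r = (-12 - (-2)·0.0000 - (2)·0.0000) / (8) = -1.5000
Iteration 2:
  p = (9 - (-2)·-0.7143 - (-1)·-1.5000) / (7) = 0.8673
  q = (5 - (-2)·1.2857 - (-2)·-1.5000) / (-7) = -0.6531
  r = (-12 - (-2)·1.2857 - (2)·-0.7143) / (8) = -1.0000
Change: (-0.4184, 0.0612, 0.5000) → max |·| = 0.5000

0.5000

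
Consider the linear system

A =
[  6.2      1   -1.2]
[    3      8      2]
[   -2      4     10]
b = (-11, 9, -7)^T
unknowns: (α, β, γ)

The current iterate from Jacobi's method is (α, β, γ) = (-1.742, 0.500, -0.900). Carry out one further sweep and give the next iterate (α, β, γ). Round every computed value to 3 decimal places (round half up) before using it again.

(-2.029, 2.003, -1.248)

One sweep:
  α = (-11 - (1)·0.500 - (-1.2)·-0.900) / (6.2) = -2.029
  β = (9 - (3)·-1.742 - (2)·-0.900) / (8) = 2.003
  γ = (-7 - (-2)·-1.742 - (4)·0.500) / (10) = -1.248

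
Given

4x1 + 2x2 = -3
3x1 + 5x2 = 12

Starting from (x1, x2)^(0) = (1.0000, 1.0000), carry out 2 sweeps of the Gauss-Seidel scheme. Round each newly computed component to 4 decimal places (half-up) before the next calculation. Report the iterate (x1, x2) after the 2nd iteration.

Iteration 1:
  x1 = (-3 - (2)·1.0000) / (4) = -1.2500
  x2 = (12 - (3)·-1.2500) / (5) = 3.1500
Iteration 2:
  x1 = (-3 - (2)·3.1500) / (4) = -2.3250
  x2 = (12 - (3)·-2.3250) / (5) = 3.7950

(-2.3250, 3.7950)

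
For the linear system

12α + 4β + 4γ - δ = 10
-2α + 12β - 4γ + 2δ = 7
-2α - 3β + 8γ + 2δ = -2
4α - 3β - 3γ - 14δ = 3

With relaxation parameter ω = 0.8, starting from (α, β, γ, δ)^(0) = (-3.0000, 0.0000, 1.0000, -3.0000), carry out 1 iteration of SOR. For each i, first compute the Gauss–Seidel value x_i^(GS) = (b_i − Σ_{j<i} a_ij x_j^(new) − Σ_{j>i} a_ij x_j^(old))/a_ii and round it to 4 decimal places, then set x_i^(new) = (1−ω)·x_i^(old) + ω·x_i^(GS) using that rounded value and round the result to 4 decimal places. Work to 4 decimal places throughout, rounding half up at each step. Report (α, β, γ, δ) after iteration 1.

Iteration 1:
  α: GS value = (10 - (4)·0.0000 - (4)·1.0000 - (-1)·-3.0000) / (12) = 0.2500;  α ← (1−ω)·-3.0000 + ω·0.2500 = -0.4000
  β: GS value = (7 - (-2)·-0.4000 - (-4)·1.0000 - (2)·-3.0000) / (12) = 1.3500;  β ← (1−ω)·0.0000 + ω·1.3500 = 1.0800
  γ: GS value = (-2 - (-2)·-0.4000 - (-3)·1.0800 - (2)·-3.0000) / (8) = 0.8050;  γ ← (1−ω)·1.0000 + ω·0.8050 = 0.8440
  δ: GS value = (3 - (4)·-0.4000 - (-3)·1.0800 - (-3)·0.8440) / (-14) = -0.7409;  δ ← (1−ω)·-3.0000 + ω·-0.7409 = -1.1927

(-0.4000, 1.0800, 0.8440, -1.1927)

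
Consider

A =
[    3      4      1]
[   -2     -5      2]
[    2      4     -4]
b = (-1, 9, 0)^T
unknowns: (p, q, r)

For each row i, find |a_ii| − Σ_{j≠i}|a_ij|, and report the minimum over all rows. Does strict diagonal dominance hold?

row 1: |3| − (4+1) = -2
row 2: |-5| − (2+2) = 1
row 3: |-4| − (2+4) = -2
minimum over rows = -2 → not strictly diagonally dominant

-2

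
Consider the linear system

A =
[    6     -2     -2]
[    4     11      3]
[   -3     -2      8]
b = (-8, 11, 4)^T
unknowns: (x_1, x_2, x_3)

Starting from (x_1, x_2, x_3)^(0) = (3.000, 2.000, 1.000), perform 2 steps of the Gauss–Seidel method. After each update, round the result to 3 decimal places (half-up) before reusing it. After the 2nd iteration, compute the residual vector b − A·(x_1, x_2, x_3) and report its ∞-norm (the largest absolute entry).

0.366

Iteration 1:
  x_1 = (-8 - (-2)·2.000 - (-2)·1.000) / (6) = -0.333
  x_2 = (11 - (4)·-0.333 - (3)·1.000) / (11) = 0.848
  x_3 = (4 - (-3)·-0.333 - (-2)·0.848) / (8) = 0.587
Iteration 2:
  x_1 = (-8 - (-2)·0.848 - (-2)·0.587) / (6) = -0.855
  x_2 = (11 - (4)·-0.855 - (3)·0.587) / (11) = 1.151
  x_3 = (4 - (-3)·-0.855 - (-2)·1.151) / (8) = 0.467
Residual b − A·x = (0.366, 0.358, 0.001); ∞-norm = 0.366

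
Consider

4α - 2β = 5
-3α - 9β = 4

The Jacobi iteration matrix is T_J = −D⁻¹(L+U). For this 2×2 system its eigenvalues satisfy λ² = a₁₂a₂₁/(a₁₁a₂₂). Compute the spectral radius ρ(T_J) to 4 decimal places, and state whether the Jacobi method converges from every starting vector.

a₁₂a₂₁/(a₁₁a₂₂) = (-2)·(-3) / ((4)·(-9)) = -0.166667
ρ = √|-0.166667| = √0.166667 = 0.4082
ρ < 1, so Jacobi converges

0.4082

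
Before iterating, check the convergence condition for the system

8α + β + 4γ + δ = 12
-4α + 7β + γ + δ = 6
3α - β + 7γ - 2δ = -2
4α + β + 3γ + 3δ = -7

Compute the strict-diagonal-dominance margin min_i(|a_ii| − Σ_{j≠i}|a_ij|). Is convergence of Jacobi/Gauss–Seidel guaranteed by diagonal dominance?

row 1: |8| − (1+4+1) = 2
row 2: |7| − (4+1+1) = 1
row 3: |7| − (3+1+2) = 1
row 4: |3| − (4+1+3) = -5
minimum over rows = -5 → not strictly diagonally dominant

-5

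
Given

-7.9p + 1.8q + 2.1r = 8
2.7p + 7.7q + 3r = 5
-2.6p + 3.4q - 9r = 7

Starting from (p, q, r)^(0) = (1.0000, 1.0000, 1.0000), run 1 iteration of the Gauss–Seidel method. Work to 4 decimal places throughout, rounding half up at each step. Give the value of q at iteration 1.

Iteration 1:
  p = (8 - (1.8)·1.0000 - (2.1)·1.0000) / (-7.9) = -0.5190
  q = (5 - (2.7)·-0.5190 - (3)·1.0000) / (7.7) = 0.4417
  r = (7 - (-2.6)·-0.5190 - (3.4)·0.4417) / (-9) = -0.4610

0.4417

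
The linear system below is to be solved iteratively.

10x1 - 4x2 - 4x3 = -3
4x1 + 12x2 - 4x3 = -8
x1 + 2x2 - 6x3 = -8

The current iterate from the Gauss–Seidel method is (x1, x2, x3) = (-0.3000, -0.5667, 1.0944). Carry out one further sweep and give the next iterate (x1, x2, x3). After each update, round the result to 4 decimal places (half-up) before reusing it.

One sweep:
  x1 = (-3 - (-4)·-0.5667 - (-4)·1.0944) / (10) = -0.0889
  x2 = (-8 - (4)·-0.0889 - (-4)·1.0944) / (12) = -0.2722
  x3 = (-8 - (1)·-0.0889 - (2)·-0.2722) / (-6) = 1.2278

(-0.0889, -0.2722, 1.2278)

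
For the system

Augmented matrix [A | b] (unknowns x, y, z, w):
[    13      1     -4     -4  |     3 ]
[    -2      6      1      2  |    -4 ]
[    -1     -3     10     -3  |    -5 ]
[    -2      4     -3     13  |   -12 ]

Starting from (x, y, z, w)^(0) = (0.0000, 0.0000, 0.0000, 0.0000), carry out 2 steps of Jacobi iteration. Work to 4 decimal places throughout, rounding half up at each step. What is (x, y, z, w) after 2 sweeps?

(-0.1558, -0.1987, -0.9539, -0.7978)

Iteration 1:
  x = (3 - (1)·0.0000 - (-4)·0.0000 - (-4)·0.0000) / (13) = 0.2308
  y = (-4 - (-2)·0.0000 - (1)·0.0000 - (2)·0.0000) / (6) = -0.6667
  z = (-5 - (-1)·0.0000 - (-3)·0.0000 - (-3)·0.0000) / (10) = -0.5000
  w = (-12 - (-2)·0.0000 - (4)·0.0000 - (-3)·0.0000) / (13) = -0.9231
Iteration 2:
  x = (3 - (1)·-0.6667 - (-4)·-0.5000 - (-4)·-0.9231) / (13) = -0.1558
  y = (-4 - (-2)·0.2308 - (1)·-0.5000 - (2)·-0.9231) / (6) = -0.1987
  z = (-5 - (-1)·0.2308 - (-3)·-0.6667 - (-3)·-0.9231) / (10) = -0.9539
  w = (-12 - (-2)·0.2308 - (4)·-0.6667 - (-3)·-0.5000) / (13) = -0.7978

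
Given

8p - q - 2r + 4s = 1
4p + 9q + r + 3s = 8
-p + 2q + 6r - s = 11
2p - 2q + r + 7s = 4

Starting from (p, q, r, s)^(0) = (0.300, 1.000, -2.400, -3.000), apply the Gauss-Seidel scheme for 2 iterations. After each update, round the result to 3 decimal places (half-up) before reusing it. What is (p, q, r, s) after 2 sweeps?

Iteration 1:
  p = (1 - (-1)·1.000 - (-2)·-2.400 - (4)·-3.000) / (8) = 1.150
  q = (8 - (4)·1.150 - (1)·-2.400 - (3)·-3.000) / (9) = 1.644
  r = (11 - (-1)·1.150 - (2)·1.644 - (-1)·-3.000) / (6) = 0.977
  s = (4 - (2)·1.150 - (-2)·1.644 - (1)·0.977) / (7) = 0.573
Iteration 2:
  p = (1 - (-1)·1.644 - (-2)·0.977 - (4)·0.573) / (8) = 0.288
  q = (8 - (4)·0.288 - (1)·0.977 - (3)·0.573) / (9) = 0.461
  r = (11 - (-1)·0.288 - (2)·0.461 - (-1)·0.573) / (6) = 1.823
  s = (4 - (2)·0.288 - (-2)·0.461 - (1)·1.823) / (7) = 0.360

(0.288, 0.461, 1.823, 0.360)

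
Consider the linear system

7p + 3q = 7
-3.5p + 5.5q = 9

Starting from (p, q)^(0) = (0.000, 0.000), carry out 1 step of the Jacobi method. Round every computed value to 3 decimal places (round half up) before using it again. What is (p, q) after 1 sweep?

(1.000, 1.636)

Iteration 1:
  p = (7 - (3)·0.000) / (7) = 1.000
  q = (9 - (-3.5)·0.000) / (5.5) = 1.636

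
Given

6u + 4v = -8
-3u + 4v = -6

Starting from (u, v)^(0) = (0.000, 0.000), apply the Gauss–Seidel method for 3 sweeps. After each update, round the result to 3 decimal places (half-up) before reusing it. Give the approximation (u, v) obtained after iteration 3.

Iteration 1:
  u = (-8 - (4)·0.000) / (6) = -1.333
  v = (-6 - (-3)·-1.333) / (4) = -2.500
Iteration 2:
  u = (-8 - (4)·-2.500) / (6) = 0.333
  v = (-6 - (-3)·0.333) / (4) = -1.250
Iteration 3:
  u = (-8 - (4)·-1.250) / (6) = -0.500
  v = (-6 - (-3)·-0.500) / (4) = -1.875

(-0.500, -1.875)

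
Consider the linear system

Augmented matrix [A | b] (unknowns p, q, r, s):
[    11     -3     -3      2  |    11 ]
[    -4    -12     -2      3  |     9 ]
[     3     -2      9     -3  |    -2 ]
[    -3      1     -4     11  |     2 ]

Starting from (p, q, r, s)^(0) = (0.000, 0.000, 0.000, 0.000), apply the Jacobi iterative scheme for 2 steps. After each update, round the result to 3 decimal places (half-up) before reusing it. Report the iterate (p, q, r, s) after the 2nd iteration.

Iteration 1:
  p = (11 - (-3)·0.000 - (-3)·0.000 - (2)·0.000) / (11) = 1.000
  q = (9 - (-4)·0.000 - (-2)·0.000 - (3)·0.000) / (-12) = -0.750
  r = (-2 - (3)·0.000 - (-2)·0.000 - (-3)·0.000) / (9) = -0.222
  s = (2 - (-3)·0.000 - (1)·0.000 - (-4)·0.000) / (11) = 0.182
Iteration 2:
  p = (11 - (-3)·-0.750 - (-3)·-0.222 - (2)·0.182) / (11) = 0.702
  q = (9 - (-4)·1.000 - (-2)·-0.222 - (3)·0.182) / (-12) = -1.001
  r = (-2 - (3)·1.000 - (-2)·-0.750 - (-3)·0.182) / (9) = -0.662
  s = (2 - (-3)·1.000 - (1)·-0.750 - (-4)·-0.222) / (11) = 0.442

(0.702, -1.001, -0.662, 0.442)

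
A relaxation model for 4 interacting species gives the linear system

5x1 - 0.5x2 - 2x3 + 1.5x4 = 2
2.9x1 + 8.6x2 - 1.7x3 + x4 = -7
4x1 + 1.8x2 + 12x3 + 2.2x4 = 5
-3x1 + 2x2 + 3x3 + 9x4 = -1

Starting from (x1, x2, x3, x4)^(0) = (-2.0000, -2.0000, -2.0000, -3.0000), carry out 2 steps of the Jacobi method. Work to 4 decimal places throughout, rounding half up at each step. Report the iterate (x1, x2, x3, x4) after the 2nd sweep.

(1.0547, -0.5717, 0.2835, -0.6142)

Iteration 1:
  x1 = (2 - (-0.5)·-2.0000 - (-2)·-2.0000 - (1.5)·-3.0000) / (5) = 0.3000
  x2 = (-7 - (2.9)·-2.0000 - (-1.7)·-2.0000 - (1)·-3.0000) / (8.6) = -0.1860
  x3 = (5 - (4)·-2.0000 - (1.8)·-2.0000 - (2.2)·-3.0000) / (12) = 1.9333
  x4 = (-1 - (-3)·-2.0000 - (2)·-2.0000 - (3)·-2.0000) / (9) = 0.3333
Iteration 2:
  x1 = (2 - (-0.5)·-0.1860 - (-2)·1.9333 - (1.5)·0.3333) / (5) = 1.0547
  x2 = (-7 - (2.9)·0.3000 - (-1.7)·1.9333 - (1)·0.3333) / (8.6) = -0.5717
  x3 = (5 - (4)·0.3000 - (1.8)·-0.1860 - (2.2)·0.3333) / (12) = 0.2835
  x4 = (-1 - (-3)·0.3000 - (2)·-0.1860 - (3)·1.9333) / (9) = -0.6142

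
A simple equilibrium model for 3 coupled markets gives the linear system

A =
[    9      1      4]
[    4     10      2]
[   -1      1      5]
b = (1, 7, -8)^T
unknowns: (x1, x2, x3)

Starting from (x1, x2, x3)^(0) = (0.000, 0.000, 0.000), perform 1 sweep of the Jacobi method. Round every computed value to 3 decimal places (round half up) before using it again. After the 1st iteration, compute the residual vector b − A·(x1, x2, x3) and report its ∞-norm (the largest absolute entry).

5.701

Iteration 1:
  x1 = (1 - (1)·0.000 - (4)·0.000) / (9) = 0.111
  x2 = (7 - (4)·0.000 - (2)·0.000) / (10) = 0.700
  x3 = (-8 - (-1)·0.000 - (1)·0.000) / (5) = -1.600
Residual b − A·x = (5.701, 2.756, -0.589); ∞-norm = 5.701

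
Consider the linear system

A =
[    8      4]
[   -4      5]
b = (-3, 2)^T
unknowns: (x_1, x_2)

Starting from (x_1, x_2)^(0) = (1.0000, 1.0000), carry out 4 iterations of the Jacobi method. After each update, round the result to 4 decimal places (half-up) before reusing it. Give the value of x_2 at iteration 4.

0.2200

Iteration 1:
  x_1 = (-3 - (4)·1.0000) / (8) = -0.8750
  x_2 = (2 - (-4)·1.0000) / (5) = 1.2000
Iteration 2:
  x_1 = (-3 - (4)·1.2000) / (8) = -0.9750
  x_2 = (2 - (-4)·-0.8750) / (5) = -0.3000
Iteration 3:
  x_1 = (-3 - (4)·-0.3000) / (8) = -0.2250
  x_2 = (2 - (-4)·-0.9750) / (5) = -0.3800
Iteration 4:
  x_1 = (-3 - (4)·-0.3800) / (8) = -0.1850
  x_2 = (2 - (-4)·-0.2250) / (5) = 0.2200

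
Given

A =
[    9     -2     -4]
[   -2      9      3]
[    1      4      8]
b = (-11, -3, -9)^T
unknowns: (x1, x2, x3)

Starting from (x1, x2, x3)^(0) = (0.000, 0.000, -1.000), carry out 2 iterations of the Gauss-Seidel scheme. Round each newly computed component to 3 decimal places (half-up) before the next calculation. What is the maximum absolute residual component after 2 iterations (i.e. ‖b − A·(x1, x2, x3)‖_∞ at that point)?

Iteration 1:
  x1 = (-11 - (-2)·0.000 - (-4)·-1.000) / (9) = -1.667
  x2 = (-3 - (-2)·-1.667 - (3)·-1.000) / (9) = -0.370
  x3 = (-9 - (1)·-1.667 - (4)·-0.370) / (8) = -0.732
Iteration 2:
  x1 = (-11 - (-2)·-0.370 - (-4)·-0.732) / (9) = -1.630
  x2 = (-3 - (-2)·-1.630 - (3)·-0.732) / (9) = -0.452
  x3 = (-9 - (1)·-1.630 - (4)·-0.452) / (8) = -0.695
Residual b − A·x = (-0.014, -0.107, -0.002); ∞-norm = 0.107

0.107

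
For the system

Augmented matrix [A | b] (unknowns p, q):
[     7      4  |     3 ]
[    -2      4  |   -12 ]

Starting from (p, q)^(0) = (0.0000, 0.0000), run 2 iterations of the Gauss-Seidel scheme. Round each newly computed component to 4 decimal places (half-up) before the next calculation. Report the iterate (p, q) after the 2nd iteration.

Iteration 1:
  p = (3 - (4)·0.0000) / (7) = 0.4286
  q = (-12 - (-2)·0.4286) / (4) = -2.7857
Iteration 2:
  p = (3 - (4)·-2.7857) / (7) = 2.0204
  q = (-12 - (-2)·2.0204) / (4) = -1.9898

(2.0204, -1.9898)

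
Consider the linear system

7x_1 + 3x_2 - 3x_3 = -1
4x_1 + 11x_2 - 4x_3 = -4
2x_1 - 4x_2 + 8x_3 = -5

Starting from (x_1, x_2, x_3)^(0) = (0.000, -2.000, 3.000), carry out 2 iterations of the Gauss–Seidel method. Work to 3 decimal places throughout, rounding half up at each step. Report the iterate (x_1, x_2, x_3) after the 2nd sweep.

Iteration 1:
  x_1 = (-1 - (3)·-2.000 - (-3)·3.000) / (7) = 2.000
  x_2 = (-4 - (4)·2.000 - (-4)·3.000) / (11) = 0.000
  x_3 = (-5 - (2)·2.000 - (-4)·0.000) / (8) = -1.125
Iteration 2:
  x_1 = (-1 - (3)·0.000 - (-3)·-1.125) / (7) = -0.625
  x_2 = (-4 - (4)·-0.625 - (-4)·-1.125) / (11) = -0.545
  x_3 = (-5 - (2)·-0.625 - (-4)·-0.545) / (8) = -0.741

(-0.625, -0.545, -0.741)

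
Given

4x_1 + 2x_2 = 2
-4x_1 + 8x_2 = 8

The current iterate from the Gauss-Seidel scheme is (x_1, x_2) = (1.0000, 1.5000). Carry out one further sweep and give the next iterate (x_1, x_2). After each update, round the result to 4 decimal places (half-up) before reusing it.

(-0.2500, 0.8750)

One sweep:
  x_1 = (2 - (2)·1.5000) / (4) = -0.2500
  x_2 = (8 - (-4)·-0.2500) / (8) = 0.8750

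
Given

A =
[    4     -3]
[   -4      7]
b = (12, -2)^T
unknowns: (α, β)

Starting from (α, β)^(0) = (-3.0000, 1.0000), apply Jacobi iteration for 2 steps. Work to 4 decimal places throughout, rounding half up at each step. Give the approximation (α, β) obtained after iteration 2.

Iteration 1:
  α = (12 - (-3)·1.0000) / (4) = 3.7500
  β = (-2 - (-4)·-3.0000) / (7) = -2.0000
Iteration 2:
  α = (12 - (-3)·-2.0000) / (4) = 1.5000
  β = (-2 - (-4)·3.7500) / (7) = 1.8571

(1.5000, 1.8571)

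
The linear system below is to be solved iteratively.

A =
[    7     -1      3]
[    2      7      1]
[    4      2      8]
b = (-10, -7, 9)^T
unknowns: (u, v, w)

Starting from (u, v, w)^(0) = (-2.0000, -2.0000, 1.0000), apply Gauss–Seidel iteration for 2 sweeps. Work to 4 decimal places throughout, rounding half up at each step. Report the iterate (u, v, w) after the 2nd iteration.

Iteration 1:
  u = (-10 - (-1)·-2.0000 - (3)·1.0000) / (7) = -2.1429
  v = (-7 - (2)·-2.1429 - (1)·1.0000) / (7) = -0.5306
  w = (9 - (4)·-2.1429 - (2)·-0.5306) / (8) = 2.3291
Iteration 2:
  u = (-10 - (-1)·-0.5306 - (3)·2.3291) / (7) = -2.5026
  v = (-7 - (2)·-2.5026 - (1)·2.3291) / (7) = -0.6177
  w = (9 - (4)·-2.5026 - (2)·-0.6177) / (8) = 2.5307

(-2.5026, -0.6177, 2.5307)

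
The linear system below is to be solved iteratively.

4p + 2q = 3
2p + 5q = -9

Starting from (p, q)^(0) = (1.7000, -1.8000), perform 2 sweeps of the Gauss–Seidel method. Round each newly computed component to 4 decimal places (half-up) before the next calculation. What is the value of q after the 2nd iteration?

-2.5920

Iteration 1:
  p = (3 - (2)·-1.8000) / (4) = 1.6500
  q = (-9 - (2)·1.6500) / (5) = -2.4600
Iteration 2:
  p = (3 - (2)·-2.4600) / (4) = 1.9800
  q = (-9 - (2)·1.9800) / (5) = -2.5920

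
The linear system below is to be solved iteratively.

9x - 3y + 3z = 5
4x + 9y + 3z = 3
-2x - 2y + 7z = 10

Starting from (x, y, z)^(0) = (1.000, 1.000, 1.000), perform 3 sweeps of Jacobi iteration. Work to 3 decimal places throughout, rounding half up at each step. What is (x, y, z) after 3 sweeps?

Iteration 1:
  x = (5 - (-3)·1.000 - (3)·1.000) / (9) = 0.556
  y = (3 - (4)·1.000 - (3)·1.000) / (9) = -0.444
  z = (10 - (-2)·1.000 - (-2)·1.000) / (7) = 2.000
Iteration 2:
  x = (5 - (-3)·-0.444 - (3)·2.000) / (9) = -0.259
  y = (3 - (4)·0.556 - (3)·2.000) / (9) = -0.580
  z = (10 - (-2)·0.556 - (-2)·-0.444) / (7) = 1.461
Iteration 3:
  x = (5 - (-3)·-0.580 - (3)·1.461) / (9) = -0.125
  y = (3 - (4)·-0.259 - (3)·1.461) / (9) = -0.039
  z = (10 - (-2)·-0.259 - (-2)·-0.580) / (7) = 1.189

(-0.125, -0.039, 1.189)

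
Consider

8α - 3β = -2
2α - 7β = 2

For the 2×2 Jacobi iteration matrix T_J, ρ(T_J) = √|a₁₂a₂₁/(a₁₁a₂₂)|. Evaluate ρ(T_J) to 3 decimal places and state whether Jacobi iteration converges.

a₁₂a₂₁/(a₁₁a₂₂) = (-3)·(2) / ((8)·(-7)) = 0.107143
ρ = √|0.107143| = √0.107143 = 0.327
ρ < 1, so Jacobi converges

0.327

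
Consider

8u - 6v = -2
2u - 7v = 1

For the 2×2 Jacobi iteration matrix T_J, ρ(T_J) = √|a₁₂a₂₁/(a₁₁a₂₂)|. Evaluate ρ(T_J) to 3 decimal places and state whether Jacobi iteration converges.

0.463

a₁₂a₂₁/(a₁₁a₂₂) = (-6)·(2) / ((8)·(-7)) = 0.214286
ρ = √|0.214286| = √0.214286 = 0.463
ρ < 1, so Jacobi converges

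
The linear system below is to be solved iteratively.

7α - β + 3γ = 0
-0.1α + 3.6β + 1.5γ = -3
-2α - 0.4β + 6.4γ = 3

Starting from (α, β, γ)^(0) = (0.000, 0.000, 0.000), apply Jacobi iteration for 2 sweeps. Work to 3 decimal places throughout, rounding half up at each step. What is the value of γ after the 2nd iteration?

Iteration 1:
  α = (0 - (-1)·0.000 - (3)·0.000) / (7) = 0.000
  β = (-3 - (-0.1)·0.000 - (1.5)·0.000) / (3.6) = -0.833
  γ = (3 - (-2)·0.000 - (-0.4)·0.000) / (6.4) = 0.469
Iteration 2:
  α = (0 - (-1)·-0.833 - (3)·0.469) / (7) = -0.320
  β = (-3 - (-0.1)·0.000 - (1.5)·0.469) / (3.6) = -1.029
  γ = (3 - (-2)·0.000 - (-0.4)·-0.833) / (6.4) = 0.417

0.417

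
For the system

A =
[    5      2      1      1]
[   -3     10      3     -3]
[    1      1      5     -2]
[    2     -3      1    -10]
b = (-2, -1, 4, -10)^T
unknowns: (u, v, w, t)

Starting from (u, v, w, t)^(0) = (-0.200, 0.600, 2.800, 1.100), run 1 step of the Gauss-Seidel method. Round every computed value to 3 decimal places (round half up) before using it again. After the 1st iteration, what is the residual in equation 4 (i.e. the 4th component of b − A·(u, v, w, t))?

0.001

Iteration 1:
  u = (-2 - (2)·0.600 - (1)·2.800 - (1)·1.100) / (5) = -1.420
  v = (-1 - (-3)·-1.420 - (3)·2.800 - (-3)·1.100) / (10) = -1.036
  w = (4 - (1)·-1.420 - (1)·-1.036 - (-2)·1.100) / (5) = 1.731
  t = (-10 - (2)·-1.420 - (-3)·-1.036 - (1)·1.731) / (-10) = 1.200
Residual b − A·x = (4.241, 3.507, 0.201, 0.001)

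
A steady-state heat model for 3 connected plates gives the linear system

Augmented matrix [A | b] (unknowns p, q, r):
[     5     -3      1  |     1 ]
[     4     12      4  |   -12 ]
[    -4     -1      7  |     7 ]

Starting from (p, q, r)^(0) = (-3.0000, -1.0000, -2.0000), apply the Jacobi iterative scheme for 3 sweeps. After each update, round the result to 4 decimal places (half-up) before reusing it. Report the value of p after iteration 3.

Iteration 1:
  p = (1 - (-3)·-1.0000 - (1)·-2.0000) / (5) = 0.0000
  q = (-12 - (4)·-3.0000 - (4)·-2.0000) / (12) = 0.6667
  r = (7 - (-4)·-3.0000 - (-1)·-1.0000) / (7) = -0.8571
Iteration 2:
  p = (1 - (-3)·0.6667 - (1)·-0.8571) / (5) = 0.7714
  q = (-12 - (4)·0.0000 - (4)·-0.8571) / (12) = -0.7143
  r = (7 - (-4)·0.0000 - (-1)·0.6667) / (7) = 1.0952
Iteration 3:
  p = (1 - (-3)·-0.7143 - (1)·1.0952) / (5) = -0.4476
  q = (-12 - (4)·0.7714 - (4)·1.0952) / (12) = -1.6222
  r = (7 - (-4)·0.7714 - (-1)·-0.7143) / (7) = 1.3388

-0.4476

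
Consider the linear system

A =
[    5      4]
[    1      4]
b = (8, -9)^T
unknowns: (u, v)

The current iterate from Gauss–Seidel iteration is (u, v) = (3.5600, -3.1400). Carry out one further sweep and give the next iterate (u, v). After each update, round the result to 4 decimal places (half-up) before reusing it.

One sweep:
  u = (8 - (4)·-3.1400) / (5) = 4.1120
  v = (-9 - (1)·4.1120) / (4) = -3.2780

(4.1120, -3.2780)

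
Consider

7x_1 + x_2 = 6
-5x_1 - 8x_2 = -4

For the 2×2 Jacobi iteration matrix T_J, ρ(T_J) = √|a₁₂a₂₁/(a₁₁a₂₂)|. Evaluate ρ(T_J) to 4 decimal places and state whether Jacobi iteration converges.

a₁₂a₂₁/(a₁₁a₂₂) = (1)·(-5) / ((7)·(-8)) = 0.089286
ρ = √|0.089286| = √0.089286 = 0.2988
ρ < 1, so Jacobi converges

0.2988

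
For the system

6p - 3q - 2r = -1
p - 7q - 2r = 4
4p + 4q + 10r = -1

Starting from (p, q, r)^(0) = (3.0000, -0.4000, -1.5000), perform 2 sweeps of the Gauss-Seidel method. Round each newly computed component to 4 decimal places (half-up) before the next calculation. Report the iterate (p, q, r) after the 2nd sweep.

Iteration 1:
  p = (-1 - (-3)·-0.4000 - (-2)·-1.5000) / (6) = -0.8667
  q = (4 - (1)·-0.8667 - (-2)·-1.5000) / (-7) = -0.2667
  r = (-1 - (4)·-0.8667 - (4)·-0.2667) / (10) = 0.3534
Iteration 2:
  p = (-1 - (-3)·-0.2667 - (-2)·0.3534) / (6) = -0.1822
  q = (4 - (1)·-0.1822 - (-2)·0.3534) / (-7) = -0.6984
  r = (-1 - (4)·-0.1822 - (4)·-0.6984) / (10) = 0.2522

(-0.1822, -0.6984, 0.2522)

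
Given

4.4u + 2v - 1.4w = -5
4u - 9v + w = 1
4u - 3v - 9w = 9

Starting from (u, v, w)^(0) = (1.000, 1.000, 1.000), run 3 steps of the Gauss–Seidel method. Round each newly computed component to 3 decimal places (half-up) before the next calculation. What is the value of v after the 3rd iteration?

-0.774

Iteration 1:
  u = (-5 - (2)·1.000 - (-1.4)·1.000) / (4.4) = -1.273
  v = (1 - (4)·-1.273 - (1)·1.000) / (-9) = -0.566
  w = (9 - (4)·-1.273 - (-3)·-0.566) / (-9) = -1.377
Iteration 2:
  u = (-5 - (2)·-0.566 - (-1.4)·-1.377) / (4.4) = -1.317
  v = (1 - (4)·-1.317 - (1)·-1.377) / (-9) = -0.849
  w = (9 - (4)·-1.317 - (-3)·-0.849) / (-9) = -1.302
Iteration 3:
  u = (-5 - (2)·-0.849 - (-1.4)·-1.302) / (4.4) = -1.165
  v = (1 - (4)·-1.165 - (1)·-1.302) / (-9) = -0.774
  w = (9 - (4)·-1.165 - (-3)·-0.774) / (-9) = -1.260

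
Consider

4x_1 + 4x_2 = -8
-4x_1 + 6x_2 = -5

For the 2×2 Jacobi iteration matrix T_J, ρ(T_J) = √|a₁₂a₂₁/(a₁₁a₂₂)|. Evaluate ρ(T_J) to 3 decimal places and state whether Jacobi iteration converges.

a₁₂a₂₁/(a₁₁a₂₂) = (4)·(-4) / ((4)·(6)) = -0.666667
ρ = √|-0.666667| = √0.666667 = 0.816
ρ < 1, so Jacobi converges

0.816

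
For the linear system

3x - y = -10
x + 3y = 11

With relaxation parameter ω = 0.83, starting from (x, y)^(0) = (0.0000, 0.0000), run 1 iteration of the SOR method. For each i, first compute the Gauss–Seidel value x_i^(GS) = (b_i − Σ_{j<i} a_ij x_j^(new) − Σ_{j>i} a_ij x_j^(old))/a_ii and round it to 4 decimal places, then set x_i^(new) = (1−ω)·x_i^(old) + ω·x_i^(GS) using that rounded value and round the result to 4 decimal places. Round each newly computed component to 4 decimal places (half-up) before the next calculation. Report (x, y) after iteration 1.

(-2.7666, 3.8088)

Iteration 1:
  x: GS value = (-10 - (-1)·0.0000) / (3) = -3.3333;  x ← (1−ω)·0.0000 + ω·-3.3333 = -2.7666
  y: GS value = (11 - (1)·-2.7666) / (3) = 4.5889;  y ← (1−ω)·0.0000 + ω·4.5889 = 3.8088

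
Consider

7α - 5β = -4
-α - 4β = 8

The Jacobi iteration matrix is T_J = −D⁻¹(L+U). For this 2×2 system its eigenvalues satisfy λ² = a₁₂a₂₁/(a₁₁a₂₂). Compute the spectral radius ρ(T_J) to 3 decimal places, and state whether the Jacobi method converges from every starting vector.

a₁₂a₂₁/(a₁₁a₂₂) = (-5)·(-1) / ((7)·(-4)) = -0.178571
ρ = √|-0.178571| = √0.178571 = 0.423
ρ < 1, so Jacobi converges

0.423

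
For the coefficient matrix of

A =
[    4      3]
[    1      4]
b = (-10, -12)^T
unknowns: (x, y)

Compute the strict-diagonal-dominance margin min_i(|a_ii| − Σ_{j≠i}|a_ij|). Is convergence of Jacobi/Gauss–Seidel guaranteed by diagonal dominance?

1

row 1: |4| − (3) = 1
row 2: |4| − (1) = 3
minimum over rows = 1 → strictly diagonally dominant (convergence guaranteed)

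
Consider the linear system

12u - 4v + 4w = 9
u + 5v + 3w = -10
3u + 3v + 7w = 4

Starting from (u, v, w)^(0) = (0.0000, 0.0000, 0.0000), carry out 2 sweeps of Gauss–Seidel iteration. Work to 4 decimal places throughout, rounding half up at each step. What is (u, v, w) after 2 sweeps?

Iteration 1:
  u = (9 - (-4)·0.0000 - (4)·0.0000) / (12) = 0.7500
  v = (-10 - (1)·0.7500 - (3)·0.0000) / (5) = -2.1500
  w = (4 - (3)·0.7500 - (3)·-2.1500) / (7) = 1.1714
Iteration 2:
  u = (9 - (-4)·-2.1500 - (4)·1.1714) / (12) = -0.3571
  v = (-10 - (1)·-0.3571 - (3)·1.1714) / (5) = -2.6314
  w = (4 - (3)·-0.3571 - (3)·-2.6314) / (7) = 1.8522

(-0.3571, -2.6314, 1.8522)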